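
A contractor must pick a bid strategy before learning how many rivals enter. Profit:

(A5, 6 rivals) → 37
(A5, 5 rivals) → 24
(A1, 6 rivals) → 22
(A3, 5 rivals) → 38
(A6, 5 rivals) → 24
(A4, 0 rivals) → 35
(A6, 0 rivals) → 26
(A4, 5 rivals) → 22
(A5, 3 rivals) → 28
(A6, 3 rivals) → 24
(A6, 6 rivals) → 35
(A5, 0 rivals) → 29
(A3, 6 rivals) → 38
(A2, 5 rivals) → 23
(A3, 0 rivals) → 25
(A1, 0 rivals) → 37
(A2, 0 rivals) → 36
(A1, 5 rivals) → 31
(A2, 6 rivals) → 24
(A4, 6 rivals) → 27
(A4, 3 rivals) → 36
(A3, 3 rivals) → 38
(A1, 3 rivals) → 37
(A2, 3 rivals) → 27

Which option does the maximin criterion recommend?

A3

Row minima: A1=22, A2=23, A3=25, A4=22, A5=24, A6=24
Best worst-case = 25 → A3.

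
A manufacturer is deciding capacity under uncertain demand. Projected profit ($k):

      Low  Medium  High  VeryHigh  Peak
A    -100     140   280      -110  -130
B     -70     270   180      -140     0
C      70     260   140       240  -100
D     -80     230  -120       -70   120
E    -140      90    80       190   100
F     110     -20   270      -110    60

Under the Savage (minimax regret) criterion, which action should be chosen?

C

Column bests: Low=110, Medium=270, High=280, VeryHigh=240, Peak=120.
A regrets: 210, 130, 0, 350, 250 → max 350
B regrets: 180, 0, 100, 380, 120 → max 380
C regrets: 40, 10, 140, 0, 220 → max 220
D regrets: 190, 40, 400, 310, 0 → max 400
E regrets: 250, 180, 200, 50, 20 → max 250
F regrets: 0, 290, 10, 350, 60 → max 350
Smallest max regret = 220 → C.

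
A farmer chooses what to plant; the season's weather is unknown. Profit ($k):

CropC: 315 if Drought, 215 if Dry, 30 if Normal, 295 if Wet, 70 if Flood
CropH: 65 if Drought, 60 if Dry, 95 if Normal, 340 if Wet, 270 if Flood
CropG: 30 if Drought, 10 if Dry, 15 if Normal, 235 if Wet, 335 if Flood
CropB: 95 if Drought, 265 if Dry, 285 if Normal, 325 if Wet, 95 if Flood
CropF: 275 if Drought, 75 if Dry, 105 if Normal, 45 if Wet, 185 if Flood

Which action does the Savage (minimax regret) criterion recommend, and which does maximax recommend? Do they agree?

Column bests: Drought=315, Dry=265, Normal=285, Wet=340, Flood=335.
CropC regrets: 0, 50, 255, 45, 265 → max 265
CropH regrets: 250, 205, 190, 0, 65 → max 250
CropG regrets: 285, 255, 270, 105, 0 → max 285
CropB regrets: 220, 0, 0, 15, 240 → max 240
CropF regrets: 40, 190, 180, 295, 150 → max 295
Smallest max regret = 240 → CropB.
Row maxima: CropC=315, CropH=340, CropG=335, CropB=325, CropF=275
Best best-case = 340 → CropH.

minimax regret → CropB; maximax → CropH (disagree)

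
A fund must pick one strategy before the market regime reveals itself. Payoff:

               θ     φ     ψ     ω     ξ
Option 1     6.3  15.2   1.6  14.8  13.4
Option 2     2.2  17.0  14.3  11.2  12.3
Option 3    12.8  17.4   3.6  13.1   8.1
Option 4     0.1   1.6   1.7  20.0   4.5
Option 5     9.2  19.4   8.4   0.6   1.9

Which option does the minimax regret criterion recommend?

Option 2

Column bests: θ=12.8, φ=19.4, ψ=14.3, ω=20.0, ξ=13.4.
Option 1 regrets: 6.5, 4.2, 12.7, 5.2, 0.0 → max 12.7
Option 2 regrets: 10.6, 2.4, 0.0, 8.8, 1.1 → max 10.6
Option 3 regrets: 0.0, 2.0, 10.7, 6.9, 5.3 → max 10.7
Option 4 regrets: 12.7, 17.8, 12.6, 0.0, 8.9 → max 17.8
Option 5 regrets: 3.6, 0.0, 5.9, 19.4, 11.5 → max 19.4
Smallest max regret = 10.6 → Option 2.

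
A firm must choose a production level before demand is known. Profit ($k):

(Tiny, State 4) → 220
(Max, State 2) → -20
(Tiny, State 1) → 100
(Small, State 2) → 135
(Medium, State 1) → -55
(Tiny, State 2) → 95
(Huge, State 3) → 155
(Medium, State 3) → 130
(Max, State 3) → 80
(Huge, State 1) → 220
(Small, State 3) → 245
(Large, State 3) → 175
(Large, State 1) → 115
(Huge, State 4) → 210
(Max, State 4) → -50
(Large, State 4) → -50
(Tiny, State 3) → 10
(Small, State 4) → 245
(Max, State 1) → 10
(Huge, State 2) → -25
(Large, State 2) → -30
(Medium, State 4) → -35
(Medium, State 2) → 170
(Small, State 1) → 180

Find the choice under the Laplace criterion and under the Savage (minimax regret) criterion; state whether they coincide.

Row averages: Tiny=106.25, Small=201.25, Medium=52.5, Large=52.5, Huge=140, Max=5
Highest average = 201.25 → Small.
Column bests: State 1=220, State 2=170, State 3=245, State 4=245.
Tiny regrets: 120, 75, 235, 25 → max 235
Small regrets: 40, 35, 0, 0 → max 40
Medium regrets: 275, 0, 115, 280 → max 280
Large regrets: 105, 200, 70, 295 → max 295
Huge regrets: 0, 195, 90, 35 → max 195
Max regrets: 210, 190, 165, 295 → max 295
Smallest max regret = 40 → Small.

laplace → Small; minimax regret → Small (agree)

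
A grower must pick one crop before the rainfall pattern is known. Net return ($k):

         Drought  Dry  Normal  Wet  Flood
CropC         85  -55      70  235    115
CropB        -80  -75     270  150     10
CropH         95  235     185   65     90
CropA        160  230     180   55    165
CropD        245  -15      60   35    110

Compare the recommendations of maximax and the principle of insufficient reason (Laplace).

maximax → CropB; laplace → CropA (disagree)

Row maxima: CropC=235, CropB=270, CropH=235, CropA=230, CropD=245
Best best-case = 270 → CropB.
Row averages: CropC=90, CropB=55, CropH=134, CropA=158, CropD=87
Highest average = 158 → CropA.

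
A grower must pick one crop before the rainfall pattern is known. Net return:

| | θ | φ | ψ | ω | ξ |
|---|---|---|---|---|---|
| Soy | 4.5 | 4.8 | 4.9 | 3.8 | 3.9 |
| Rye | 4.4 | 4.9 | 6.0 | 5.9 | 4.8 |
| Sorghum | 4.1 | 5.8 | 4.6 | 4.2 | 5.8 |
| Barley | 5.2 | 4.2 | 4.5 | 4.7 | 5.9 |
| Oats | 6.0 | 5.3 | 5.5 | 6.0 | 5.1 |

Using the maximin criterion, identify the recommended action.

Row minima: Soy=3.8, Rye=4.4, Sorghum=4.1, Barley=4.2, Oats=5.1
Best worst-case = 5.1 → Oats.

Oats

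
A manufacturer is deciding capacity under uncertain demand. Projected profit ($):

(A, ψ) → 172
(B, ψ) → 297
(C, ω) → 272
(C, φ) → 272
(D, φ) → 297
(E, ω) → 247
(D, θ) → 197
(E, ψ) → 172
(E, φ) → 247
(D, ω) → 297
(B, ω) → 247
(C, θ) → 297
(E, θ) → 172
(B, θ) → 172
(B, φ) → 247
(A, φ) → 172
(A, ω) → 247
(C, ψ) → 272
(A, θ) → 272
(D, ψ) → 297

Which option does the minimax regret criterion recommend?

Column bests: θ=297, φ=297, ψ=297, ω=297.
A regrets: 25, 125, 125, 50 → max 125
B regrets: 125, 50, 0, 50 → max 125
C regrets: 0, 25, 25, 25 → max 25
D regrets: 100, 0, 0, 0 → max 100
E regrets: 125, 50, 125, 50 → max 125
Smallest max regret = 25 → C.

C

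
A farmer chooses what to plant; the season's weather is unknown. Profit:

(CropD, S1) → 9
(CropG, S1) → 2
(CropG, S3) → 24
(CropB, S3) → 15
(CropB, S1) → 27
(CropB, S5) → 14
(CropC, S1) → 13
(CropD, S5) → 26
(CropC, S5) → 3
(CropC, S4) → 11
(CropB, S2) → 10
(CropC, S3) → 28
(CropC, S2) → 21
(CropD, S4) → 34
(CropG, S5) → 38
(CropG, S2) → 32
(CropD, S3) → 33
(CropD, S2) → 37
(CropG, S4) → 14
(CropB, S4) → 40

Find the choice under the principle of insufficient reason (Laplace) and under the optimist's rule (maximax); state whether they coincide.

laplace → CropD; maximax → CropB (disagree)

Row averages: CropC=15.2, CropG=22, CropB=21.2, CropD=27.8
Highest average = 27.8 → CropD.
Row maxima: CropC=28, CropG=38, CropB=40, CropD=37
Best best-case = 40 → CropB.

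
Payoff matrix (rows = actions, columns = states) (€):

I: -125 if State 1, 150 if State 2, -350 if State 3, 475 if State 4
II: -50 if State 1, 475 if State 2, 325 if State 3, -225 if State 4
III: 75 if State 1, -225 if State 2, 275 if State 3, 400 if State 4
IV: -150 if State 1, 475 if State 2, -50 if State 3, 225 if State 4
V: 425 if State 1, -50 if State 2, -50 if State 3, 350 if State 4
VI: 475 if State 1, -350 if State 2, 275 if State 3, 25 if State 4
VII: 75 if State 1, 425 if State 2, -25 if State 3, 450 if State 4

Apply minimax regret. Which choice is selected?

Column bests: State 1=475, State 2=475, State 3=325, State 4=475.
I regrets: 600, 325, 675, 0 → max 675
II regrets: 525, 0, 0, 700 → max 700
III regrets: 400, 700, 50, 75 → max 700
IV regrets: 625, 0, 375, 250 → max 625
V regrets: 50, 525, 375, 125 → max 525
VI regrets: 0, 825, 50, 450 → max 825
VII regrets: 400, 50, 350, 25 → max 400
Smallest max regret = 400 → VII.

VII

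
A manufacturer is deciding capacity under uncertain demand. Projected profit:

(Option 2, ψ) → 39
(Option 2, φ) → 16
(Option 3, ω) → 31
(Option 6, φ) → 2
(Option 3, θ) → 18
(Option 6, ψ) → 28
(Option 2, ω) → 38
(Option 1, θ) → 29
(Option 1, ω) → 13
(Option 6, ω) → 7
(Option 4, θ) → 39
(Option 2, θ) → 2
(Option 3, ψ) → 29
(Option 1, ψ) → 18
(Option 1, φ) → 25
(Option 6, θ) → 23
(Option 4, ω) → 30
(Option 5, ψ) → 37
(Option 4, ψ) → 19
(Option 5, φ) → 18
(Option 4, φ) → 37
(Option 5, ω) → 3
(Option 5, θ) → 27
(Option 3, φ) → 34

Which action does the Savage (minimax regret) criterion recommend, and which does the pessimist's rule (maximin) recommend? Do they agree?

minimax regret → Option 4; maximin → Option 4 (agree)

Column bests: θ=39, φ=37, ψ=39, ω=38.
Option 1 regrets: 10, 12, 21, 25 → max 25
Option 2 regrets: 37, 21, 0, 0 → max 37
Option 3 regrets: 21, 3, 10, 7 → max 21
Option 4 regrets: 0, 0, 20, 8 → max 20
Option 5 regrets: 12, 19, 2, 35 → max 35
Option 6 regrets: 16, 35, 11, 31 → max 35
Smallest max regret = 20 → Option 4.
Row minima: Option 1=13, Option 2=2, Option 3=18, Option 4=19, Option 5=3, Option 6=2
Best worst-case = 19 → Option 4.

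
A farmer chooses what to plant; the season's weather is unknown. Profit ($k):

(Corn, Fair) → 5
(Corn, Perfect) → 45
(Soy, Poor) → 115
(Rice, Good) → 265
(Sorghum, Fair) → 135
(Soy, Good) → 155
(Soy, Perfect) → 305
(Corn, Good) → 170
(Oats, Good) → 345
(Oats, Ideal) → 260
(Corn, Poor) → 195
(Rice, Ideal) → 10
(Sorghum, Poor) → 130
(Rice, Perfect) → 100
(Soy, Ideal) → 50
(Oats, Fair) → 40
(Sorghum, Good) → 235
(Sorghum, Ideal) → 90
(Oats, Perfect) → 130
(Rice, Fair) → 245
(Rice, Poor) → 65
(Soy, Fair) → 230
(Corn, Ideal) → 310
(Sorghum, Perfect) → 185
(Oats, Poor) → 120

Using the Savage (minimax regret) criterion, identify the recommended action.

Column bests: Poor=195, Fair=245, Good=345, Ideal=310, Perfect=305.
Rice regrets: 130, 0, 80, 300, 205 → max 300
Sorghum regrets: 65, 110, 110, 220, 120 → max 220
Soy regrets: 80, 15, 190, 260, 0 → max 260
Oats regrets: 75, 205, 0, 50, 175 → max 205
Corn regrets: 0, 240, 175, 0, 260 → max 260
Smallest max regret = 205 → Oats.

Oats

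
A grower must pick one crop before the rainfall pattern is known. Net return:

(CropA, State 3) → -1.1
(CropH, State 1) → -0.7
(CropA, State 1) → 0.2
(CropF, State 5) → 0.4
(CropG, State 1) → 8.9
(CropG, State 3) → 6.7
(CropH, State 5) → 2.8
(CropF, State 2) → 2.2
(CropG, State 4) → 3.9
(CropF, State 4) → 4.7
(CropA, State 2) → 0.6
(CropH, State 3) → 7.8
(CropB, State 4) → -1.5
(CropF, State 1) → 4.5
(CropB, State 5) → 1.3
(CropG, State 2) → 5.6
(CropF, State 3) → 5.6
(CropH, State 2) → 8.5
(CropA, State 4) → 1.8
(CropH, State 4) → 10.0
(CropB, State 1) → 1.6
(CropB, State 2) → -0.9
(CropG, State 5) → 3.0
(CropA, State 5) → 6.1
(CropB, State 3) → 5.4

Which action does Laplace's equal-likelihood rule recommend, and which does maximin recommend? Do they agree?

laplace → CropH; maximin → CropG (disagree)

Row averages: CropH=5.68, CropB=1.18, CropF=3.48, CropA=1.52, CropG=5.62
Highest average = 5.68 → CropH.
Row minima: CropH=-0.7, CropB=-1.5, CropF=0.4, CropA=-1.1, CropG=3.0
Best worst-case = 3.0 → CropG.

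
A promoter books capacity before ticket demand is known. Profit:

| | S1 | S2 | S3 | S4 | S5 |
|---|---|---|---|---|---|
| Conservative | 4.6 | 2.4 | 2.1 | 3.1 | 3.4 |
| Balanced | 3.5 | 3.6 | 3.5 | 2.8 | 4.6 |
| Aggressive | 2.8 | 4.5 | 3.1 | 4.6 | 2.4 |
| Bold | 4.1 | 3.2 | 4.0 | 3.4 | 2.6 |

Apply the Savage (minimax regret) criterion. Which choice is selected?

Balanced

Column bests: S1=4.6, S2=4.5, S3=4.0, S4=4.6, S5=4.6.
Conservative regrets: 0.0, 2.1, 1.9, 1.5, 1.2 → max 2.1
Balanced regrets: 1.1, 0.9, 0.5, 1.8, 0.0 → max 1.8
Aggressive regrets: 1.8, 0.0, 0.9, 0.0, 2.2 → max 2.2
Bold regrets: 0.5, 1.3, 0.0, 1.2, 2.0 → max 2.0
Smallest max regret = 1.8 → Balanced.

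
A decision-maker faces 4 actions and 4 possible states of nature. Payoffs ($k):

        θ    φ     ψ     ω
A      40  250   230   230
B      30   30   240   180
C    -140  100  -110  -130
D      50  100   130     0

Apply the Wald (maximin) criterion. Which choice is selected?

Row minima: A=40, B=30, C=-140, D=0
Best worst-case = 40 → A.

A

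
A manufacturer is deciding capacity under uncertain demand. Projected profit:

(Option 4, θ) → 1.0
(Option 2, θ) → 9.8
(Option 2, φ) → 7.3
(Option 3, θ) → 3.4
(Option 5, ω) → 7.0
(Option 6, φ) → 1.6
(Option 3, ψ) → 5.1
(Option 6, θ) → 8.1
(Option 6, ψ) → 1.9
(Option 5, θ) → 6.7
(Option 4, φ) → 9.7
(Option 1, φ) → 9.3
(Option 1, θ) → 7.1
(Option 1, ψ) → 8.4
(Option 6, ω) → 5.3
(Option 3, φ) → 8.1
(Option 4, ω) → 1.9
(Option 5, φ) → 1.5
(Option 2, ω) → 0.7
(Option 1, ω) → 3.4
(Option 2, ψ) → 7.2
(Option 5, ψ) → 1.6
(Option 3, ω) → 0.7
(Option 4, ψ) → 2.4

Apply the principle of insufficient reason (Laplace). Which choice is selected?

Row averages: Option 1=7.05, Option 2=6.25, Option 3=4.325, Option 4=3.75, Option 5=4.2, Option 6=4.225
Highest average = 7.05 → Option 1.

Option 1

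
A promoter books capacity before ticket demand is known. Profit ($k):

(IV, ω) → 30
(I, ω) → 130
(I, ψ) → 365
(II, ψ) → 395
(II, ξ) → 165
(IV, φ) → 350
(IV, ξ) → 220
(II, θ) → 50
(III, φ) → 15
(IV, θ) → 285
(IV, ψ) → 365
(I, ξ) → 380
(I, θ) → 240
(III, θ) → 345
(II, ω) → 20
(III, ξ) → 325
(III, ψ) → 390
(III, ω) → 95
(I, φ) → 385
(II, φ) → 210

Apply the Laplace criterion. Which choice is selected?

I

Row averages: I=300, II=168, III=234, IV=250
Highest average = 300 → I.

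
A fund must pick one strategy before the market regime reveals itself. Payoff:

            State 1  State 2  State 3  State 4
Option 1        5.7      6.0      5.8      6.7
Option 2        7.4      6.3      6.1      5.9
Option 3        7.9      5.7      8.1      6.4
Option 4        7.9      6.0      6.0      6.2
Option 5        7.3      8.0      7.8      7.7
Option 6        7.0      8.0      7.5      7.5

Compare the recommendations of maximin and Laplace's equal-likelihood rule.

maximin → Option 5; laplace → Option 5 (agree)

Row minima: Option 1=5.7, Option 2=5.9, Option 3=5.7, Option 4=6.0, Option 5=7.3, Option 6=7.0
Best worst-case = 7.3 → Option 5.
Row averages: Option 1=6.05, Option 2=6.425, Option 3=7.025, Option 4=6.525, Option 5=7.7, Option 6=7.5
Highest average = 7.7 → Option 5.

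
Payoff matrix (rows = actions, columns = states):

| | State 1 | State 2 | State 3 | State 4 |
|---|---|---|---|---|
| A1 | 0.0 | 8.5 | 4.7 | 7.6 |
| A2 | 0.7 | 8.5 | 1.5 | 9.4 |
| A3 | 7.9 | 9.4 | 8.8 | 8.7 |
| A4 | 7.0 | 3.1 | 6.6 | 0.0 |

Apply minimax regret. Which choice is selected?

Column bests: State 1=7.9, State 2=9.4, State 3=8.8, State 4=9.4.
A1 regrets: 7.9, 0.9, 4.1, 1.8 → max 7.9
A2 regrets: 7.2, 0.9, 7.3, 0.0 → max 7.3
A3 regrets: 0.0, 0.0, 0.0, 0.7 → max 0.7
A4 regrets: 0.9, 6.3, 2.2, 9.4 → max 9.4
Smallest max regret = 0.7 → A3.

A3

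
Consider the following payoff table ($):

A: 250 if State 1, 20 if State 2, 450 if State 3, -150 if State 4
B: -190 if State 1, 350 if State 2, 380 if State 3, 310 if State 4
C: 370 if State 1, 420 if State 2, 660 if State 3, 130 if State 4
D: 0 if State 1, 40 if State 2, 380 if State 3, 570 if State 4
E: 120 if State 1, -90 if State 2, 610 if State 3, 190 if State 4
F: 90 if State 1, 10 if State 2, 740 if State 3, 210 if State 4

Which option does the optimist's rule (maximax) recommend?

Row maxima: A=450, B=380, C=660, D=570, E=610, F=740
Best best-case = 740 → F.

F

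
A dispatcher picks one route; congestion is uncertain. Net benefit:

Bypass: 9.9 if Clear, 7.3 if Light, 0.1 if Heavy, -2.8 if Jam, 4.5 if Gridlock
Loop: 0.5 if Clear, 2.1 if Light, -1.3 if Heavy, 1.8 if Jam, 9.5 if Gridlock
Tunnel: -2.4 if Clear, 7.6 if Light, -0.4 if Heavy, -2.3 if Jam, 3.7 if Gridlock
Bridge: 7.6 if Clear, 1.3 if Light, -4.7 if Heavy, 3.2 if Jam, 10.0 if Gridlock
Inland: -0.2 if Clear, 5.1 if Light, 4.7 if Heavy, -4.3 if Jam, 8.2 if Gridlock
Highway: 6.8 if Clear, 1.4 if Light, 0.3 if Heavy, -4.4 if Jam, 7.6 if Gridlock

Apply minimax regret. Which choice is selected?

Bypass

Column bests: Clear=9.9, Light=7.6, Heavy=4.7, Jam=3.2, Gridlock=10.0.
Bypass regrets: 0.0, 0.3, 4.6, 6.0, 5.5 → max 6.0
Loop regrets: 9.4, 5.5, 6.0, 1.4, 0.5 → max 9.4
Tunnel regrets: 12.3, 0.0, 5.1, 5.5, 6.3 → max 12.3
Bridge regrets: 2.3, 6.3, 9.4, 0.0, 0.0 → max 9.4
Inland regrets: 10.1, 2.5, 0.0, 7.5, 1.8 → max 10.1
Highway regrets: 3.1, 6.2, 4.4, 7.6, 2.4 → max 7.6
Smallest max regret = 6.0 → Bypass.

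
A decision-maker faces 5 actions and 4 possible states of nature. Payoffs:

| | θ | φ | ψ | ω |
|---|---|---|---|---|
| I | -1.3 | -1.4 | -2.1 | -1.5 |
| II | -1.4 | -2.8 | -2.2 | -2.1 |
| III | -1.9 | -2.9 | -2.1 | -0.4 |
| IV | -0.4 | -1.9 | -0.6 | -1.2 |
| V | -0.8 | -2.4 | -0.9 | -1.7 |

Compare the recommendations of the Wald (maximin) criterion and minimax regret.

Row minima: I=-2.1, II=-2.8, III=-2.9, IV=-1.9, V=-2.4
Best worst-case = -1.9 → IV.
Column bests: θ=-0.4, φ=-1.4, ψ=-0.6, ω=-0.4.
I regrets: 0.9, 0.0, 1.5, 1.1 → max 1.5
II regrets: 1.0, 1.4, 1.6, 1.7 → max 1.7
III regrets: 1.5, 1.5, 1.5, 0.0 → max 1.5
IV regrets: 0.0, 0.5, 0.0, 0.8 → max 0.8
V regrets: 0.4, 1.0, 0.3, 1.3 → max 1.3
Smallest max regret = 0.8 → IV.

maximin → IV; minimax regret → IV (agree)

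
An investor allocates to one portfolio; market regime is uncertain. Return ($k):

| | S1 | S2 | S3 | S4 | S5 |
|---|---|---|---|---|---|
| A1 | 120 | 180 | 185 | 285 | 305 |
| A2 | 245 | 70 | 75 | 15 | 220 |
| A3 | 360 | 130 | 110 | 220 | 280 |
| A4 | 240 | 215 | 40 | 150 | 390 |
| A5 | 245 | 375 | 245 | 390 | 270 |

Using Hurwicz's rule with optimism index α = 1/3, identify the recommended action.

A1: 1/3·305 + 2/3·120 = 545/3
A2: 1/3·245 + 2/3·15 = 275/3
A3: 1/3·360 + 2/3·110 = 580/3
A4: 1/3·390 + 2/3·40 = 470/3
A5: 1/3·390 + 2/3·245 = 880/3
Highest Hurwicz score = 880/3 → A5.

A5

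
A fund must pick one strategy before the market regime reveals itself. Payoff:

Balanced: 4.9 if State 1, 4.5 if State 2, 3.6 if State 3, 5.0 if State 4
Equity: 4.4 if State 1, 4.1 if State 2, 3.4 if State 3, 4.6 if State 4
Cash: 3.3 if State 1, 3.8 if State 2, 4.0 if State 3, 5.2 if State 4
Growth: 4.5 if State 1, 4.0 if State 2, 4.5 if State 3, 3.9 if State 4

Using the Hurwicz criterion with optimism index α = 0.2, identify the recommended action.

Growth

Balanced: 0.2·5.0 + 0.8·3.6 = 3.88
Equity: 0.2·4.6 + 0.8·3.4 = 3.64
Cash: 0.2·5.2 + 0.8·3.3 = 3.68
Growth: 0.2·4.5 + 0.8·3.9 = 4.02
Highest Hurwicz score = 4.02 → Growth.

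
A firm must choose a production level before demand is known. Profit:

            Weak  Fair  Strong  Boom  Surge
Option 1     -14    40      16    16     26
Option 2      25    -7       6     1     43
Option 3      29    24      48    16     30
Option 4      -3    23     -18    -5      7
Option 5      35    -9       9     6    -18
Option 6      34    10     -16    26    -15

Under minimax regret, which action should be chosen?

Option 3

Column bests: Weak=35, Fair=40, Strong=48, Boom=26, Surge=43.
Option 1 regrets: 49, 0, 32, 10, 17 → max 49
Option 2 regrets: 10, 47, 42, 25, 0 → max 47
Option 3 regrets: 6, 16, 0, 10, 13 → max 16
Option 4 regrets: 38, 17, 66, 31, 36 → max 66
Option 5 regrets: 0, 49, 39, 20, 61 → max 61
Option 6 regrets: 1, 30, 64, 0, 58 → max 64
Smallest max regret = 16 → Option 3.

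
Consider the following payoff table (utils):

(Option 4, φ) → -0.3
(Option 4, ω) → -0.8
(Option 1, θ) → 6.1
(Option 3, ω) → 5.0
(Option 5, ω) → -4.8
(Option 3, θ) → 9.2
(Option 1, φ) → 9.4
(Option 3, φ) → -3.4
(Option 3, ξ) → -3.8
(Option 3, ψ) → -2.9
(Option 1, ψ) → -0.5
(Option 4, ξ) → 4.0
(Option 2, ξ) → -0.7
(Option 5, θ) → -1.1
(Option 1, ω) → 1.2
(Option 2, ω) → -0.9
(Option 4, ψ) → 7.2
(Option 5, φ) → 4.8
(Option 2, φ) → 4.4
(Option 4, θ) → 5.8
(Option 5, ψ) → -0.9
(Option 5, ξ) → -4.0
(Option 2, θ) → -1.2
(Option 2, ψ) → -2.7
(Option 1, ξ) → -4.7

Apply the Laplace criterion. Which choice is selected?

Option 4

Row averages: Option 1=2.3, Option 2=-0.22, Option 3=0.82, Option 4=3.18, Option 5=-1.2
Highest average = 3.18 → Option 4.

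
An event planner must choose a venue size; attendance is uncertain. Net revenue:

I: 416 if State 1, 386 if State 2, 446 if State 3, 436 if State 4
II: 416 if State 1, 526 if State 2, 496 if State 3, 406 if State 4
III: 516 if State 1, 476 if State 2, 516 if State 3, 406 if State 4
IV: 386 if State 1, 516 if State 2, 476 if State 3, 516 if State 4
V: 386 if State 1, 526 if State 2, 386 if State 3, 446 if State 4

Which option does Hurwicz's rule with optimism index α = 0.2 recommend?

I: 0.2·446 + 0.8·386 = 398
II: 0.2·526 + 0.8·406 = 430
III: 0.2·516 + 0.8·406 = 428
IV: 0.2·516 + 0.8·386 = 412
V: 0.2·526 + 0.8·386 = 414
Highest Hurwicz score = 430 → II.

II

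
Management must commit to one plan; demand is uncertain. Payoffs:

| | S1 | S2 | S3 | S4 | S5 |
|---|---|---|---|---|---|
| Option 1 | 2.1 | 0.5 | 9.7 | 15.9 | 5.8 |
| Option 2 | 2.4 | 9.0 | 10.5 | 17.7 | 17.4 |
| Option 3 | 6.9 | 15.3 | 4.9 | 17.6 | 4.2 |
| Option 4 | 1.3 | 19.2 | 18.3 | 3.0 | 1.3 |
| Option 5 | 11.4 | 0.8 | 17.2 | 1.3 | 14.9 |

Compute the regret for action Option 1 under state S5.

Best payoff under S5 is 17.4.
Regret = 17.4 − 5.8 = 11.6.

11.6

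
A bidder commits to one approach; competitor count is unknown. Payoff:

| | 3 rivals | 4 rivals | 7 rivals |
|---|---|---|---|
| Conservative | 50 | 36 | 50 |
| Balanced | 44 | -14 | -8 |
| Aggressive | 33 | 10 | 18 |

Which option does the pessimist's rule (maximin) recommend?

Row minima: Conservative=36, Balanced=-14, Aggressive=10
Best worst-case = 36 → Conservative.

Conservative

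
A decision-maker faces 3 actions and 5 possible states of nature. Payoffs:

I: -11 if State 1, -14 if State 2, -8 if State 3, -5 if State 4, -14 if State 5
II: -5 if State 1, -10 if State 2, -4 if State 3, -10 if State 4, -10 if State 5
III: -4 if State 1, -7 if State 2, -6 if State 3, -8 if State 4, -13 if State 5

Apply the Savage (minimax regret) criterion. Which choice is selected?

III

Column bests: State 1=-4, State 2=-7, State 3=-4, State 4=-5, State 5=-10.
I regrets: 7, 7, 4, 0, 4 → max 7
II regrets: 1, 3, 0, 5, 0 → max 5
III regrets: 0, 0, 2, 3, 3 → max 3
Smallest max regret = 3 → III.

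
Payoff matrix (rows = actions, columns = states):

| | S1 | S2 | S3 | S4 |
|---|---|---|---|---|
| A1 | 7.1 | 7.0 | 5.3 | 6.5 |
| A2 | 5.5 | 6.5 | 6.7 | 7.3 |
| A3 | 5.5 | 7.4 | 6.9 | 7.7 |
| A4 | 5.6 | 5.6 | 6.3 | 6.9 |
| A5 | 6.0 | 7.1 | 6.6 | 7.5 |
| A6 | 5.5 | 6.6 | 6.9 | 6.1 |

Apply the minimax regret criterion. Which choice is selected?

Column bests: S1=7.1, S2=7.4, S3=6.9, S4=7.7.
A1 regrets: 0.0, 0.4, 1.6, 1.2 → max 1.6
A2 regrets: 1.6, 0.9, 0.2, 0.4 → max 1.6
A3 regrets: 1.6, 0.0, 0.0, 0.0 → max 1.6
A4 regrets: 1.5, 1.8, 0.6, 0.8 → max 1.8
A5 regrets: 1.1, 0.3, 0.3, 0.2 → max 1.1
A6 regrets: 1.6, 0.8, 0.0, 1.6 → max 1.6
Smallest max regret = 1.1 → A5.

A5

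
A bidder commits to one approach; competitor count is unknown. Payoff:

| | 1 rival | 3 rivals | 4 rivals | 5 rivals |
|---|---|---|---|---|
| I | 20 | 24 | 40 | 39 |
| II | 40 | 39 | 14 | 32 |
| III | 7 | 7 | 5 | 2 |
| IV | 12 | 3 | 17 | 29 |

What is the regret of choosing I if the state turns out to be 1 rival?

20

Best payoff under 1 rival is 40.
Regret = 40 − 20 = 20.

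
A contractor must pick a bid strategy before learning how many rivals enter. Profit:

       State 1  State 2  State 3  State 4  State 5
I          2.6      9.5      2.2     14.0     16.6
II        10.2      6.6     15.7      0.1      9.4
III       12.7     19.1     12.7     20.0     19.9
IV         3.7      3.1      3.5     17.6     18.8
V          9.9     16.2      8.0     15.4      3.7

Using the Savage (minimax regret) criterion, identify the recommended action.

III

Column bests: State 1=12.7, State 2=19.1, State 3=15.7, State 4=20.0, State 5=19.9.
I regrets: 10.1, 9.6, 13.5, 6.0, 3.3 → max 13.5
II regrets: 2.5, 12.5, 0.0, 19.9, 10.5 → max 19.9
III regrets: 0.0, 0.0, 3.0, 0.0, 0.0 → max 3.0
IV regrets: 9.0, 16.0, 12.2, 2.4, 1.1 → max 16.0
V regrets: 2.8, 2.9, 7.7, 4.6, 16.2 → max 16.2
Smallest max regret = 3.0 → III.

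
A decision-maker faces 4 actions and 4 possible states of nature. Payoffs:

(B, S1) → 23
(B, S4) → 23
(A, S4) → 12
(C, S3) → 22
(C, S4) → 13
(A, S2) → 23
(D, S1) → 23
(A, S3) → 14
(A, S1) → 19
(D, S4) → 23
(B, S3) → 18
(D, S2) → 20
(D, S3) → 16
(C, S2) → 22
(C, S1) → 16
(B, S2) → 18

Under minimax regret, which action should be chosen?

B

Column bests: S1=23, S2=23, S3=22, S4=23.
A regrets: 4, 0, 8, 11 → max 11
B regrets: 0, 5, 4, 0 → max 5
C regrets: 7, 1, 0, 10 → max 10
D regrets: 0, 3, 6, 0 → max 6
Smallest max regret = 5 → B.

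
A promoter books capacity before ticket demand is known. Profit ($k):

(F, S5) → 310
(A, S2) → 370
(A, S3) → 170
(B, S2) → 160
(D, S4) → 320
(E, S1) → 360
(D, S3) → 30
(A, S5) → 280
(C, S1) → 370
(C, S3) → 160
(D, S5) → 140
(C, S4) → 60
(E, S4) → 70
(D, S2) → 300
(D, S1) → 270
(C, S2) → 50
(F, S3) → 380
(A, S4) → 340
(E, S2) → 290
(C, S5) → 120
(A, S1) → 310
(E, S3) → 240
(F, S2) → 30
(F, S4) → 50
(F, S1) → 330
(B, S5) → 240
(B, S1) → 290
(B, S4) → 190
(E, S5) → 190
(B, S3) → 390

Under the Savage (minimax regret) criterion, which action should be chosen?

Column bests: S1=370, S2=370, S3=390, S4=340, S5=310.
A regrets: 60, 0, 220, 0, 30 → max 220
B regrets: 80, 210, 0, 150, 70 → max 210
C regrets: 0, 320, 230, 280, 190 → max 320
D regrets: 100, 70, 360, 20, 170 → max 360
E regrets: 10, 80, 150, 270, 120 → max 270
F regrets: 40, 340, 10, 290, 0 → max 340
Smallest max regret = 210 → B.

B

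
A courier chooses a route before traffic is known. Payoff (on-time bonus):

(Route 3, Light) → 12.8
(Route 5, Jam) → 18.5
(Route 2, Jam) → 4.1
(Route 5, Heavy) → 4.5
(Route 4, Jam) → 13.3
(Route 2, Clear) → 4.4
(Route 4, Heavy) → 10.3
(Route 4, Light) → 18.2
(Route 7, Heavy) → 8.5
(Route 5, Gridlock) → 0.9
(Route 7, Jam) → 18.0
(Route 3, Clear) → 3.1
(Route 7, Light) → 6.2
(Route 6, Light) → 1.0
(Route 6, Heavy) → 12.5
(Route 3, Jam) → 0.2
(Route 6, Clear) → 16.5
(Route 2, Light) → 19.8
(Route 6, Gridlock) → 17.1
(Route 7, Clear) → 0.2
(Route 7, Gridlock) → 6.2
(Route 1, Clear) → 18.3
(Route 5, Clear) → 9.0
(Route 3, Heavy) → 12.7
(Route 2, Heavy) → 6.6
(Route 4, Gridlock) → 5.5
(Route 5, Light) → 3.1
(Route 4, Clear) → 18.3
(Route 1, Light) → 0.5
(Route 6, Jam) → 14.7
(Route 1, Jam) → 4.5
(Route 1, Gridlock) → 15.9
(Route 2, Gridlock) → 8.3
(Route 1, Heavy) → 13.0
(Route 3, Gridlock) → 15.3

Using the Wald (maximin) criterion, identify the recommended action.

Route 4

Row minima: Route 1=0.5, Route 2=4.1, Route 3=0.2, Route 4=5.5, Route 5=0.9, Route 6=1.0, Route 7=0.2
Best worst-case = 5.5 → Route 4.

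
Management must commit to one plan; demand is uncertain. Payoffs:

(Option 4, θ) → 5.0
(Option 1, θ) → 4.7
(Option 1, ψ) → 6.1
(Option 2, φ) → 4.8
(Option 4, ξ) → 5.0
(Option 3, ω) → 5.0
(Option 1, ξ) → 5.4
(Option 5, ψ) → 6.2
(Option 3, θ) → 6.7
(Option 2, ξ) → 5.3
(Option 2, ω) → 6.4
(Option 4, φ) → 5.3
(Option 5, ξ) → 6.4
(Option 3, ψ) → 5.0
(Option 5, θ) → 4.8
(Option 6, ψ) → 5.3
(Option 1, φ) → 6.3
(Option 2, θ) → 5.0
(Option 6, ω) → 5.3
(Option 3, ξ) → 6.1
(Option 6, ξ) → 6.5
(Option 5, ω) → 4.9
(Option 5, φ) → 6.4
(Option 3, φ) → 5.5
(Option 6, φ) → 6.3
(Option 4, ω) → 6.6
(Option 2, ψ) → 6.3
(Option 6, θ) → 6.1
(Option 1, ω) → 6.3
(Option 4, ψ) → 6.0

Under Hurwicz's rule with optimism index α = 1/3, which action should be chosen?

Option 1: 1/3·6.3 + 2/3·4.7 = 157/30
Option 2: 1/3·6.4 + 2/3·4.8 = 16/3
Option 3: 1/3·6.7 + 2/3·5.0 = 167/30
Option 4: 1/3·6.6 + 2/3·5.0 = 83/15
Option 5: 1/3·6.4 + 2/3·4.8 = 16/3
Option 6: 1/3·6.5 + 2/3·5.3 = 5.7
Highest Hurwicz score = 5.7 → Option 6.

Option 6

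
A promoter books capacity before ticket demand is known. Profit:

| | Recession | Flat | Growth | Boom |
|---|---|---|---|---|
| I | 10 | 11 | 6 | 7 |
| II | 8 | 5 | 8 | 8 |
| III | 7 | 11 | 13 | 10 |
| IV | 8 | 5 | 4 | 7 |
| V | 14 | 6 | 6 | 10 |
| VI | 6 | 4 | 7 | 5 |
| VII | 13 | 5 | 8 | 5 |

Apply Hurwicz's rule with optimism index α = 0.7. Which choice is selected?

V

I: 0.7·11 + 0.3·6 = 9.5
II: 0.7·8 + 0.3·5 = 7.1
III: 0.7·13 + 0.3·7 = 11.2
IV: 0.7·8 + 0.3·4 = 6.8
V: 0.7·14 + 0.3·6 = 11.6
VI: 0.7·7 + 0.3·4 = 6.1
VII: 0.7·13 + 0.3·5 = 10.6
Highest Hurwicz score = 11.6 → V.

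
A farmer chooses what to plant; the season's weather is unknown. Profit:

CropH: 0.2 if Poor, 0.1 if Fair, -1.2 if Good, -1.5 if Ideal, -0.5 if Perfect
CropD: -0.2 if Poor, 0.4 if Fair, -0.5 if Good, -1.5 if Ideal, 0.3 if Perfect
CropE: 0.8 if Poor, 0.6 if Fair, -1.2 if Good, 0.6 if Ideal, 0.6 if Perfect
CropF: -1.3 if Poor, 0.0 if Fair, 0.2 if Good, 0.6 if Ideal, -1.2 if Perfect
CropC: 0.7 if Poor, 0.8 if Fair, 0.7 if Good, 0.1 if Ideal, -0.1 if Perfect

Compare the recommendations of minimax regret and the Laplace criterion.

minimax regret → CropC; laplace → CropC (agree)

Column bests: Poor=0.8, Fair=0.8, Good=0.7, Ideal=0.6, Perfect=0.6.
CropH regrets: 0.6, 0.7, 1.9, 2.1, 1.1 → max 2.1
CropD regrets: 1.0, 0.4, 1.2, 2.1, 0.3 → max 2.1
CropE regrets: 0.0, 0.2, 1.9, 0.0, 0.0 → max 1.9
CropF regrets: 2.1, 0.8, 0.5, 0.0, 1.8 → max 2.1
CropC regrets: 0.1, 0.0, 0.0, 0.5, 0.7 → max 0.7
Smallest max regret = 0.7 → CropC.
Row averages: CropH=-0.58, CropD=-0.3, CropE=0.28, CropF=-0.34, CropC=0.44
Highest average = 0.44 → CropC.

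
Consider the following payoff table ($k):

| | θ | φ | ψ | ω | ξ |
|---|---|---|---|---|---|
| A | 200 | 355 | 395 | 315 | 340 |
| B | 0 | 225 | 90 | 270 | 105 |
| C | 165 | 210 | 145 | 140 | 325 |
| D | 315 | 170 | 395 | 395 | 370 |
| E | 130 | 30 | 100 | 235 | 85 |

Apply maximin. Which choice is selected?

Row minima: A=200, B=0, C=140, D=170, E=30
Best worst-case = 200 → A.

A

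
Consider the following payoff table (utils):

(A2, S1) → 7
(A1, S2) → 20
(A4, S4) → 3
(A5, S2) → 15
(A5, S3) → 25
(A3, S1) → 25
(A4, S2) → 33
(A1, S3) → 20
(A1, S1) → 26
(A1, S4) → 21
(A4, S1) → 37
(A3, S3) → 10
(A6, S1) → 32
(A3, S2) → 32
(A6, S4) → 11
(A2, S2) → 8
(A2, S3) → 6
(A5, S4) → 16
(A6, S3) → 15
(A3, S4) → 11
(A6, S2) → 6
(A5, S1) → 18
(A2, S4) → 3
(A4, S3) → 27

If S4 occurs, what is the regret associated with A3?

Best payoff under S4 is 21.
Regret = 21 − 11 = 10.

10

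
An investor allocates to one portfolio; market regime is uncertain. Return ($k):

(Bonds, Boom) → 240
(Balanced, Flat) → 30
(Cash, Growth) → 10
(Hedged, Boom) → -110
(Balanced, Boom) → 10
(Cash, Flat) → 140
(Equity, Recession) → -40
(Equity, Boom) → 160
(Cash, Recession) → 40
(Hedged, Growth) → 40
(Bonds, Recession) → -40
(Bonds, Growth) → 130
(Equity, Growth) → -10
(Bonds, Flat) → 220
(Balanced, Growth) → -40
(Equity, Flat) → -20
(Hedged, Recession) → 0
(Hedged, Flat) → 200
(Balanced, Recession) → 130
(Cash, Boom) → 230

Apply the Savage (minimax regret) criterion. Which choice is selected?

Column bests: Recession=130, Flat=220, Growth=130, Boom=240.
Bonds regrets: 170, 0, 0, 0 → max 170
Balanced regrets: 0, 190, 170, 230 → max 230
Cash regrets: 90, 80, 120, 10 → max 120
Equity regrets: 170, 240, 140, 80 → max 240
Hedged regrets: 130, 20, 90, 350 → max 350
Smallest max regret = 120 → Cash.

Cash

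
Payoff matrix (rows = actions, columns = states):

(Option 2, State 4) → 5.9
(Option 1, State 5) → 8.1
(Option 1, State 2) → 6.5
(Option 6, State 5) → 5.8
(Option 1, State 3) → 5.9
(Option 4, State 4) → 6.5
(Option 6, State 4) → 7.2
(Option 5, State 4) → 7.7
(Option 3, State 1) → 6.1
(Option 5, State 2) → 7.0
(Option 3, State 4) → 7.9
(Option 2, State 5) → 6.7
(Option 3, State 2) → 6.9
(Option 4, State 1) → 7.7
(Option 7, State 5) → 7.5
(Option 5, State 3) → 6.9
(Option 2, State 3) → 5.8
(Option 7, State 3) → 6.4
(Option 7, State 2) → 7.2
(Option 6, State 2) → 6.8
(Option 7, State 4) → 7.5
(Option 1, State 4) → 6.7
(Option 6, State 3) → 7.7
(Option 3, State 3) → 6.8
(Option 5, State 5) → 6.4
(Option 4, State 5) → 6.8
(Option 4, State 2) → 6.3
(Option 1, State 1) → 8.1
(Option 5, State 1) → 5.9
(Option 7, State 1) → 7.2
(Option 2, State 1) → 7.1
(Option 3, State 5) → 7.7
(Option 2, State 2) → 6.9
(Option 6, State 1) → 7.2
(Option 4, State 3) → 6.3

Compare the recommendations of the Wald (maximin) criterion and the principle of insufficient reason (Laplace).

maximin → Option 7; laplace → Option 7 (agree)

Row minima: Option 1=5.9, Option 2=5.8, Option 3=6.1, Option 4=6.3, Option 5=5.9, Option 6=5.8, Option 7=6.4
Best worst-case = 6.4 → Option 7.
Row averages: Option 1=7.06, Option 2=6.48, Option 3=7.08, Option 4=6.72, Option 5=6.78, Option 6=6.94, Option 7=7.16
Highest average = 7.16 → Option 7.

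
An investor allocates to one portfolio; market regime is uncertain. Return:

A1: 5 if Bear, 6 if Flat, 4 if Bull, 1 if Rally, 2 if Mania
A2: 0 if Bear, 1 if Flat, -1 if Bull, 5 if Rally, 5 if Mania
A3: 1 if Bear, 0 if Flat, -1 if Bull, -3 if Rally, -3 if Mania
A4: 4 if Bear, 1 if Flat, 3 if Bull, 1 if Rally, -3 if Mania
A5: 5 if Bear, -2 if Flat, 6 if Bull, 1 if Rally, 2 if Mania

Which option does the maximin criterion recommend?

A1

Row minima: A1=1, A2=-1, A3=-3, A4=-3, A5=-2
Best worst-case = 1 → A1.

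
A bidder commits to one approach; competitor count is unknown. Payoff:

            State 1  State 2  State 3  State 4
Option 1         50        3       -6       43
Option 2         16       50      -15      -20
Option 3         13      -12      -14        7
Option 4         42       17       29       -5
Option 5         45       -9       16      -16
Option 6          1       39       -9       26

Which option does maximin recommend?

Option 4

Row minima: Option 1=-6, Option 2=-20, Option 3=-14, Option 4=-5, Option 5=-16, Option 6=-9
Best worst-case = -5 → Option 4.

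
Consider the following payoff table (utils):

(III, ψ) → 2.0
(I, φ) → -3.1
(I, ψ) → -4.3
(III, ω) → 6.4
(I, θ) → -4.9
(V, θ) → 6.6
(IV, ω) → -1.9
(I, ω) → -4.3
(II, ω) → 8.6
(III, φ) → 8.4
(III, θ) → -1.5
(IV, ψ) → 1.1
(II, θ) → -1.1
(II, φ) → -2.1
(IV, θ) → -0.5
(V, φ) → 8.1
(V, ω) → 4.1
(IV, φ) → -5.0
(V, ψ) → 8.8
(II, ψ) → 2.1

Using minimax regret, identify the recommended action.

Column bests: θ=6.6, φ=8.4, ψ=8.8, ω=8.6.
I regrets: 11.5, 11.5, 13.1, 12.9 → max 13.1
II regrets: 7.7, 10.5, 6.7, 0.0 → max 10.5
III regrets: 8.1, 0.0, 6.8, 2.2 → max 8.1
IV regrets: 7.1, 13.4, 7.7, 10.5 → max 13.4
V regrets: 0.0, 0.3, 0.0, 4.5 → max 4.5
Smallest max regret = 4.5 → V.

V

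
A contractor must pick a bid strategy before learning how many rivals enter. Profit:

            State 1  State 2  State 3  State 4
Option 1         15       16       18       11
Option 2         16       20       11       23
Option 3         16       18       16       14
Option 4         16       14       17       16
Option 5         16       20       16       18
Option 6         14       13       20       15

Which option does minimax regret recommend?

Option 5

Column bests: State 1=16, State 2=20, State 3=20, State 4=23.
Option 1 regrets: 1, 4, 2, 12 → max 12
Option 2 regrets: 0, 0, 9, 0 → max 9
Option 3 regrets: 0, 2, 4, 9 → max 9
Option 4 regrets: 0, 6, 3, 7 → max 7
Option 5 regrets: 0, 0, 4, 5 → max 5
Option 6 regrets: 2, 7, 0, 8 → max 8
Smallest max regret = 5 → Option 5.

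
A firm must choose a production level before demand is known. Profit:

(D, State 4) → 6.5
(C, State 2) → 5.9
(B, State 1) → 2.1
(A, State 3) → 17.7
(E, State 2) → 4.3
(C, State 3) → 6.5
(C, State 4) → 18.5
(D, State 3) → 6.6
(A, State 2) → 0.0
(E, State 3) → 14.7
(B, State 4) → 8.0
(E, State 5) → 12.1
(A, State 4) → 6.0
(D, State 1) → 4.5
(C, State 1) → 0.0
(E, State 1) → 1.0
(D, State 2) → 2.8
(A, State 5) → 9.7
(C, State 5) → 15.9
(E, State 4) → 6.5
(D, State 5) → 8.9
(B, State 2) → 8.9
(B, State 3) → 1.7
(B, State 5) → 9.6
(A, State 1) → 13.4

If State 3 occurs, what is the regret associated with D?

Best payoff under State 3 is 17.7.
Regret = 17.7 − 6.6 = 11.1.

11.1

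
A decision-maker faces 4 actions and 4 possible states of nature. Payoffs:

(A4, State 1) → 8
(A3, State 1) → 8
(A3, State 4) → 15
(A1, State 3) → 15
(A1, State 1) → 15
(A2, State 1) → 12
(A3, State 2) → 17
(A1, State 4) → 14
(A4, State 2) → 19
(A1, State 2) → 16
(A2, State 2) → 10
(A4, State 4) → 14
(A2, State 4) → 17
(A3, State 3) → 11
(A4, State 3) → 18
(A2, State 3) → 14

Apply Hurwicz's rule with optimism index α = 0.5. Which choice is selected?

A1: 0.5·16 + 0.5·14 = 15
A2: 0.5·17 + 0.5·10 = 13.5
A3: 0.5·17 + 0.5·8 = 12.5
A4: 0.5·19 + 0.5·8 = 13.5
Highest Hurwicz score = 15 → A1.

A1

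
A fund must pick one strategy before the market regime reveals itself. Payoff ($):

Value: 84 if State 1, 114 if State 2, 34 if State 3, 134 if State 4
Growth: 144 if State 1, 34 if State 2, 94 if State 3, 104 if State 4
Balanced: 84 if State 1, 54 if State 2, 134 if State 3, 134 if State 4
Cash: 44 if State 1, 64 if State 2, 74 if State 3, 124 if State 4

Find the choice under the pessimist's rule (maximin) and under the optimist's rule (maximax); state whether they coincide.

Row minima: Value=34, Growth=34, Balanced=54, Cash=44
Best worst-case = 54 → Balanced.
Row maxima: Value=134, Growth=144, Balanced=134, Cash=124
Best best-case = 144 → Growth.

maximin → Balanced; maximax → Growth (disagree)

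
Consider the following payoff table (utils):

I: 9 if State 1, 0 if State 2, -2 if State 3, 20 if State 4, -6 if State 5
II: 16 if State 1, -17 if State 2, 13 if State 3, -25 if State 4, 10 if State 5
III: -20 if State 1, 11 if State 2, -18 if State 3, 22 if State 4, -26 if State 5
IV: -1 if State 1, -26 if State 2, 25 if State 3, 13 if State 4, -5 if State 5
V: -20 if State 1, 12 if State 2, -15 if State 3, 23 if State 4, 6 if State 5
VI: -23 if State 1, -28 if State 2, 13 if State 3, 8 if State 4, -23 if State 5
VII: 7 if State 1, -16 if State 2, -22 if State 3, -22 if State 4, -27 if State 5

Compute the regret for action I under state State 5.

Best payoff under State 5 is 10.
Regret = 10 − (-6) = 16.

16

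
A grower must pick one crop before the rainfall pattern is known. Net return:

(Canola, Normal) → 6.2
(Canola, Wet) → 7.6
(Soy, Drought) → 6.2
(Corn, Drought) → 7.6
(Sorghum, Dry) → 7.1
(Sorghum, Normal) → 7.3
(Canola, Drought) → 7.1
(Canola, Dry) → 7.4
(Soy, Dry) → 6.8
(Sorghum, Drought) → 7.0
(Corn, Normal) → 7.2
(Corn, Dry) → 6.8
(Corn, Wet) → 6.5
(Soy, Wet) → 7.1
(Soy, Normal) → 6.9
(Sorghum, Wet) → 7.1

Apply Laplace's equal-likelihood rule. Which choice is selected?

Row averages: Corn=7.025, Canola=7.075, Soy=6.75, Sorghum=7.125
Highest average = 7.125 → Sorghum.

Sorghum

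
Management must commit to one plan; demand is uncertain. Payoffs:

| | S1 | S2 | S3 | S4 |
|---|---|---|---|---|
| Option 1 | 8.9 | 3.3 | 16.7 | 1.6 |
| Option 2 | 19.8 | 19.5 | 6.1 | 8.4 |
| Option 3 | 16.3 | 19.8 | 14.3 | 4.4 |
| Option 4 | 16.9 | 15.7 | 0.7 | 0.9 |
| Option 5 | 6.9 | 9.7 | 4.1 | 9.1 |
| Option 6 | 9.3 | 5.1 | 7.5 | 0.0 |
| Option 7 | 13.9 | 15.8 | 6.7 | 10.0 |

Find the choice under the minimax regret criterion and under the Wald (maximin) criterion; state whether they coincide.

Column bests: S1=19.8, S2=19.8, S3=16.7, S4=10.0.
Option 1 regrets: 10.9, 16.5, 0.0, 8.4 → max 16.5
Option 2 regrets: 0.0, 0.3, 10.6, 1.6 → max 10.6
Option 3 regrets: 3.5, 0.0, 2.4, 5.6 → max 5.6
Option 4 regrets: 2.9, 4.1, 16.0, 9.1 → max 16.0
Option 5 regrets: 12.9, 10.1, 12.6, 0.9 → max 12.9
Option 6 regrets: 10.5, 14.7, 9.2, 10.0 → max 14.7
Option 7 regrets: 5.9, 4.0, 10.0, 0.0 → max 10.0
Smallest max regret = 5.6 → Option 3.
Row minima: Option 1=1.6, Option 2=6.1, Option 3=4.4, Option 4=0.7, Option 5=4.1, Option 6=0.0, Option 7=6.7
Best worst-case = 6.7 → Option 7.

minimax regret → Option 3; maximin → Option 7 (disagree)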